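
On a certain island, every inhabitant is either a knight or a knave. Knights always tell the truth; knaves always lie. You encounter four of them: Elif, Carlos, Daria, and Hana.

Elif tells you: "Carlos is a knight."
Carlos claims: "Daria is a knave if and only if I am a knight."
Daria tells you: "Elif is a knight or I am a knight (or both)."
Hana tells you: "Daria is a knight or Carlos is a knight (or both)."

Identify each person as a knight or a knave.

Elif: knave, Carlos: knave, Daria: knave, Hana: knave

Consider Elif. Suppose Elif is a knight.
Then no assignment of the remaining roles makes every statement match its speaker's type — contradiction.
So Elif is a knave.
Consider Carlos. Suppose Carlos is a knight.
Then Elif's statement comes out true, contradicting Elif being a knave.
So Carlos is a knave.
Consider Daria. Suppose Daria is a knight.
Then Carlos's statement comes out true, contradicting Carlos being a knave.
So Daria is a knave.
With that fixed, Hana's statement is false, so Hana is a knave.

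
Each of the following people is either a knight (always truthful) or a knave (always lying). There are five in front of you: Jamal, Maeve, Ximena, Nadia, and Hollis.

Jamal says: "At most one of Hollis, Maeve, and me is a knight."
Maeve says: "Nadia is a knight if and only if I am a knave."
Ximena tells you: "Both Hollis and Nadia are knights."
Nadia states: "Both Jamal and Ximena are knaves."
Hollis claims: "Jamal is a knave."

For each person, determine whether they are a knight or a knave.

Consider Jamal. Suppose Jamal is a knave.
Then no assignment of the remaining roles makes every statement match its speaker's type — contradiction.
So Jamal is a knight.
With that fixed, Nadia's statement is false, so Nadia is a knave.
With that fixed, Hollis's statement is false, so Hollis is a knave.
With that fixed, Ximena's statement is false, so Ximena is a knave.
Consider Maeve. Suppose Maeve is a knight.
Then Jamal's statement comes out false, contradicting Jamal being a knight.
So Maeve is a knave.

Jamal: knight, Maeve: knave, Ximena: knave, Nadia: knave, Hollis: knave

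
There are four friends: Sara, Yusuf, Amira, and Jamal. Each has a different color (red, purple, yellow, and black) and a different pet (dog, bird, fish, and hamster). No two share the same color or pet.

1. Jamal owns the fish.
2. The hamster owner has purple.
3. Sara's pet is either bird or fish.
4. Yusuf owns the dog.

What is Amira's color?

purple

With clues 1–4, black, red, and yellow are impossible for Amira's color.
That leaves purple.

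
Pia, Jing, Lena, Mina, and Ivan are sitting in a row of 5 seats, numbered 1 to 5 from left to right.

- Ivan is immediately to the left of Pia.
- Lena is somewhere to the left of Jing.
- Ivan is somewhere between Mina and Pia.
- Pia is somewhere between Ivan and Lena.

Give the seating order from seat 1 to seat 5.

From clue 1: Pia is in {2,3,4,5}.
From clues 1–3: Pia is in {3,4,5}.
From clues 1–4: Mina → seat 1, Ivan → seat 2, Pia → seat 3, Lena → seat 4, Jing → seat 5.

Mina, Ivan, Pia, Lena, Jing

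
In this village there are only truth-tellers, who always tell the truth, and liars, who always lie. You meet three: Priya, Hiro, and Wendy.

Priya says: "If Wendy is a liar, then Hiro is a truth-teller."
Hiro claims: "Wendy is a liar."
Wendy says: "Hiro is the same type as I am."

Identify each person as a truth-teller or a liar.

Consider Priya. Suppose Priya is a liar.
Then no assignment of the remaining roles makes every statement match its speaker's type — contradiction.
So Priya is a truth-teller.
Consider Hiro. Suppose Hiro is a liar.
Then whichever role Wendy has, Wendy's statement has the wrong truth value — contradiction.
So Hiro is a truth-teller.
Consider Wendy. Suppose Wendy is a truth-teller.
Then Hiro's statement comes out false, contradicting Hiro being a truth-teller.
So Wendy is a liar.

Priya: truth-teller, Hiro: truth-teller, Wendy: liar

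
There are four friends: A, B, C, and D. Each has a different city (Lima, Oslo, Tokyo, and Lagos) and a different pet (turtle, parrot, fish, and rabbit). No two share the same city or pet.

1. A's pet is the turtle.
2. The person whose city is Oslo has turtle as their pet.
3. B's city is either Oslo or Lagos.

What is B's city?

Lagos

With clues 1–2, Oslo is impossible for B's city.
With clues 1–3, Lima and Tokyo are impossible for B's city.
That leaves Lagos.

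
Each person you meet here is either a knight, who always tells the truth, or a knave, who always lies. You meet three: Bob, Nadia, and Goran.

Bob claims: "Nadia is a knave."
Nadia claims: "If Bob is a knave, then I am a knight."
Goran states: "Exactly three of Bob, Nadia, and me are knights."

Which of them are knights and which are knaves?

Consider Bob. Suppose Bob is a knight.
Then no assignment of the remaining roles makes every statement match its speaker's type — contradiction.
So Bob is a knave.
With that fixed, Goran's statement is false, so Goran is a knave.
Consider Nadia. Suppose Nadia is a knave.
Then Bob's statement comes out true, contradicting Bob being a knave.
So Nadia is a knight.

Bob: knave, Nadia: knight, Goran: knave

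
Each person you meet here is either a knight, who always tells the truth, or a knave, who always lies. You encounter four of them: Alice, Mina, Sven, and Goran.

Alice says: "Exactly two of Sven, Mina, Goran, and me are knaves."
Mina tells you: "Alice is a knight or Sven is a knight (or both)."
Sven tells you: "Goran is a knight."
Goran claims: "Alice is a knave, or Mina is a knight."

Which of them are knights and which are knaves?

Alice: knave, Mina: knight, Sven: knight, Goran: knight

Consider Alice. Suppose Alice is a knight.
Then no assignment of the remaining roles makes every statement match its speaker's type — contradiction.
So Alice is a knave.
With that fixed, Goran's statement is true, so Goran is a knight.
With that fixed, Sven's statement is true, so Sven is a knight.
With that fixed, Mina's statement is true, so Mina is a knight.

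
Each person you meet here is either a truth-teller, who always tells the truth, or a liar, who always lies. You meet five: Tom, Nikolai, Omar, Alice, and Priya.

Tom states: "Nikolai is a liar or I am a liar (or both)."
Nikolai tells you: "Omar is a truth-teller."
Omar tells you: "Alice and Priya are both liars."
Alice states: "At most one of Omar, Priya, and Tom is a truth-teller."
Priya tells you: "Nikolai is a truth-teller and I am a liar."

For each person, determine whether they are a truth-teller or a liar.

Tom: truth-teller, Nikolai: liar, Omar: liar, Alice: truth-teller, Priya: liar

Consider Tom. Suppose Tom is a liar.
Then Tom's own statement would have to be false, but it can't be — contradiction.
So Tom is a truth-teller.
Consider Nikolai. Suppose Nikolai is a truth-teller.
Then Tom's statement comes out false, contradicting Tom being a truth-teller.
So Nikolai is a liar.
With that fixed, Priya's statement is false, so Priya is a liar.
Consider Omar. Suppose Omar is a truth-teller.
Then Nikolai's statement comes out true, contradicting Nikolai being a liar.
So Omar is a liar.
With that fixed, Alice's statement is true, so Alice is a truth-teller.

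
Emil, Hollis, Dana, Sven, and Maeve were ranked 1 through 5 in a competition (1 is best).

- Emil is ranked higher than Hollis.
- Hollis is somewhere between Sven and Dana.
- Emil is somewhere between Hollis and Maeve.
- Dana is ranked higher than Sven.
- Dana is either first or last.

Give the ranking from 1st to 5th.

Dana, Maeve, Emil, Hollis, Sven

From clue 1: Emil is in {1,2,3,4}.
From clues 1–2: Hollis is in {3,4}.
From clues 1–3: Hollis → rank 4.
From clues 1–4: Sven → rank 5.
From clues 1–5: Dana → rank 1, Maeve → rank 2, Emil → rank 3.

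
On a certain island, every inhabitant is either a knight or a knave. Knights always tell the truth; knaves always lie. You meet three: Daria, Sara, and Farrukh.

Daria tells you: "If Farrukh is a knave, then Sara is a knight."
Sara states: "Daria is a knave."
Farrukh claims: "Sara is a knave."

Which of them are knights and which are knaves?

Daria: knight, Sara: knave, Farrukh: knight

Consider Daria. Suppose Daria is a knave.
Then no assignment of the remaining roles makes every statement match its speaker's type — contradiction.
So Daria is a knight.
With that fixed, Sara's statement is false, so Sara is a knave.
With that fixed, Farrukh's statement is true, so Farrukh is a knight.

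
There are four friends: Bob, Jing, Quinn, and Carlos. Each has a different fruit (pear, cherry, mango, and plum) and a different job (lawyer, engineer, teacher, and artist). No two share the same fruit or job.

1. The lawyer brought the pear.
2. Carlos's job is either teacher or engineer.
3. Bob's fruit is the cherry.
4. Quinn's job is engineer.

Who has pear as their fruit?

With clues 1–2, Carlos is impossible for the one with fruit pear.
With clues 1–3, Bob is impossible for the one with fruit pear.
With clues 1–4, Quinn is impossible for the one with fruit pear.
That leaves Jing.

Jing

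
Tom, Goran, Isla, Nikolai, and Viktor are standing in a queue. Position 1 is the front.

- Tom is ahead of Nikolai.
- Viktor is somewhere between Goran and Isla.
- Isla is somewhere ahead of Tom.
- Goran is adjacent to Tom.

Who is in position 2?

With clues 1–3, Goran, Isla, and Nikolai are ruled out for position 2.
With clues 1–4, Tom is ruled out for position 2.
So position 2 is Viktor.

Viktor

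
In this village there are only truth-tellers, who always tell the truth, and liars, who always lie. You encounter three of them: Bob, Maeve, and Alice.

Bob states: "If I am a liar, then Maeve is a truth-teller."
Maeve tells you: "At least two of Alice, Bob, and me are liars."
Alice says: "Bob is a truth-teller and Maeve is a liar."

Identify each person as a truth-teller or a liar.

Bob: truth-teller, Maeve: liar, Alice: truth-teller

Consider Bob. Suppose Bob is a liar.
Then no assignment of the remaining roles makes every statement match its speaker's type — contradiction.
So Bob is a truth-teller.
Consider Maeve. Suppose Maeve is a truth-teller.
Then Maeve's own statement would have to be true, but it can't be — contradiction.
So Maeve is a liar.
With that fixed, Alice's statement is true, so Alice is a truth-teller.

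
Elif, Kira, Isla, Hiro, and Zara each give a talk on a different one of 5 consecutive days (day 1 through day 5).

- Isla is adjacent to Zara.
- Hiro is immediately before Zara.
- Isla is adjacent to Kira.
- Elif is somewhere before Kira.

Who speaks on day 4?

With clues 1–2, Hiro is ruled out for day 4.
With clues 1–3, Elif and Zara are ruled out for day 4.
With clues 1–4, Kira is ruled out for day 4.
So day 4 is Isla.

Isla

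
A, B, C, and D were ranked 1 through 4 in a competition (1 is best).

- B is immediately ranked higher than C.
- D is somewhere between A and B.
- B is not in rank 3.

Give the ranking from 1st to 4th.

B, C, D, A

From clue 1: B is in {1,2,3}.
From clues 1–2: A is in {1,4}.
From clues 1–3: B → rank 1, C → rank 2, D → rank 3, A → rank 4.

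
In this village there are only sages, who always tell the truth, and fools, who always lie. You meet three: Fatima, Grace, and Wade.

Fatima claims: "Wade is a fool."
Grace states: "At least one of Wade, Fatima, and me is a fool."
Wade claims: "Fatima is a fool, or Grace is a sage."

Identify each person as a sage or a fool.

Consider Fatima. Suppose Fatima is a sage.
Then no assignment of the remaining roles makes every statement match its speaker's type — contradiction.
So Fatima is a fool.
With that fixed, Grace's statement is true, so Grace is a sage.
With that fixed, Wade's statement is true, so Wade is a sage.

Fatima: fool, Grace: sage, Wade: sage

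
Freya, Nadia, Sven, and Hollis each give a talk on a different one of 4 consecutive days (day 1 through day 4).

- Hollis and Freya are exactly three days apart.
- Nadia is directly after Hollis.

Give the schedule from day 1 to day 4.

Hollis, Nadia, Sven, Freya

From clue 1: Freya is in {1,4}.
From clues 1–2: Hollis → day 1, Nadia → day 2, Sven → day 3, Freya → day 4.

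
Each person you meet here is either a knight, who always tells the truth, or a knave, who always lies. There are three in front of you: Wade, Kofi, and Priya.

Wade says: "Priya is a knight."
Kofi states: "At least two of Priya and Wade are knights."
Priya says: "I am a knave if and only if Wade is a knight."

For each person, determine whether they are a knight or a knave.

Wade: knave, Kofi: knave, Priya: knave

Consider Wade. Suppose Wade is a knight.
Then whichever role Priya has, Priya's statement has the wrong truth value — contradiction.
So Wade is a knave.
With that fixed, Kofi's statement is false, so Kofi is a knave.
Consider Priya. Suppose Priya is a knight.
Then Wade's statement comes out true, contradicting Wade being a knave.
So Priya is a knave.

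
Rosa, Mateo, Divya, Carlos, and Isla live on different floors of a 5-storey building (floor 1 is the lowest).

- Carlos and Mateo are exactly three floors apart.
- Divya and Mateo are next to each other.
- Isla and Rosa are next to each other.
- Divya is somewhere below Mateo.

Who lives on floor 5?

With clues 1–3, Isla, Mateo, and Rosa are ruled out for floor 5.
With clues 1–4, Divya is ruled out for floor 5.
So floor 5 is Carlos.

Carlos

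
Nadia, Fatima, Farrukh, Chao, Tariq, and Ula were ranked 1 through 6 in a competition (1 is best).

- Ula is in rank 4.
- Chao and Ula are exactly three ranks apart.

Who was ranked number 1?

With clue 1, Ula is ruled out for rank 1.
With clues 1–2, Farrukh, Fatima, Nadia, and Tariq are ruled out for rank 1.
So rank 1 is Chao.

Chao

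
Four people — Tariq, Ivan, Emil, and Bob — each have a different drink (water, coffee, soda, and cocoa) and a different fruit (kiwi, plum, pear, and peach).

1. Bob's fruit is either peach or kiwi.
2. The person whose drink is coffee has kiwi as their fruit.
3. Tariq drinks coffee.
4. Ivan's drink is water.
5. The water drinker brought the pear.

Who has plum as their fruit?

Clue 1 rules out Bob for the one with fruit plum.
With clues 1–3, Tariq is impossible for the one with fruit plum.
With clues 1–5, Ivan is impossible for the one with fruit plum.
That leaves Emil.

Emil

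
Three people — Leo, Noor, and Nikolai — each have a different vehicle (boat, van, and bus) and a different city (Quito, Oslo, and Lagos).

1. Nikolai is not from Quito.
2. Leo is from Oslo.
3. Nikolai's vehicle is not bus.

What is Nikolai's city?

Lagos

Clue 1 rules out Quito for Nikolai's city.
With clues 1–2, Oslo is impossible for Nikolai's city.
That leaves Lagos.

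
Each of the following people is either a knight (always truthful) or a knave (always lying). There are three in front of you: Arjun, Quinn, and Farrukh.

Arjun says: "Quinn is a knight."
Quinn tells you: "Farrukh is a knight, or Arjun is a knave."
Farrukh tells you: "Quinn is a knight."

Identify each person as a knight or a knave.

Arjun: knight, Quinn: knight, Farrukh: knight

Consider Arjun. Suppose Arjun is a knave.
Then no assignment of the remaining roles makes every statement match its speaker's type — contradiction.
So Arjun is a knight.
Consider Quinn. Suppose Quinn is a knave.
Then Arjun's statement comes out false, contradicting Arjun being a knight.
So Quinn is a knight.
With that fixed, Farrukh's statement is true, so Farrukh is a knight.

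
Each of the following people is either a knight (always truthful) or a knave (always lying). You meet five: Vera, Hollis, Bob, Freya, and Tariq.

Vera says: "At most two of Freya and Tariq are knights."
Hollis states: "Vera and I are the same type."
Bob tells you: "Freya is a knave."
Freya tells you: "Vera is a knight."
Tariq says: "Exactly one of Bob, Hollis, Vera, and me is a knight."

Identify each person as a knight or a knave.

Vera: knight, Hollis: knight, Bob: knave, Freya: knight, Tariq: knave

Regardless of anyone's role, Vera's statement is true, so Vera is a knight.
With that fixed, Freya's statement is true, so Freya is a knight.
With that fixed, Bob's statement is false, so Bob is a knave.
Consider Hollis. Suppose Hollis is a knave.
Then whichever role Tariq has, Tariq's statement has the wrong truth value — contradiction.
So Hollis is a knight.
With that fixed, Tariq's statement is false, so Tariq is a knave.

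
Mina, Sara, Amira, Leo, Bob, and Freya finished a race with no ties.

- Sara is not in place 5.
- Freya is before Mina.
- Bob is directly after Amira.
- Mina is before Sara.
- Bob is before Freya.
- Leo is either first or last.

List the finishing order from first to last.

From clue 1: Sara is in {1,2,3,4,6}.
From clues 1–2: Mina is in {2,3,4,5,6}.
From clues 1–4: Sara is in {3,4,6}.
From clues 1–5: Sara → place 6.
From clues 1–6: Leo → place 1, Amira → place 2, Bob → place 3, Freya → place 4, Mina → place 5.

Leo, Amira, Bob, Freya, Mina, Sara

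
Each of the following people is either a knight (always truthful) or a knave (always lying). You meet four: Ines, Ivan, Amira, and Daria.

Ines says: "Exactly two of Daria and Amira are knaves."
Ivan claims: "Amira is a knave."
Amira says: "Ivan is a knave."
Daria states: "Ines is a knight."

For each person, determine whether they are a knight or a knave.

Ines: knave, Ivan: knave, Amira: knight, Daria: knave

Consider Ines. Suppose Ines is a knight.
Then no assignment of the remaining roles makes every statement match its speaker's type — contradiction.
So Ines is a knave.
With that fixed, Daria's statement is false, so Daria is a knave.
Consider Ivan. Suppose Ivan is a knight.
Then no assignment of the remaining roles makes every statement match its speaker's type — contradiction.
So Ivan is a knave.
With that fixed, Amira's statement is true, so Amira is a knight.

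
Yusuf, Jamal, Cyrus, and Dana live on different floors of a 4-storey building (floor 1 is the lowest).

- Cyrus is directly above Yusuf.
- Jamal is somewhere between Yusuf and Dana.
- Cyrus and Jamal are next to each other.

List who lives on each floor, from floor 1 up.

From clue 1: Yusuf is in {1,2,3}.
From clues 1–2: Yusuf is in {1,3}.
From clues 1–3: Yusuf → floor 1, Cyrus → floor 2, Jamal → floor 3, Dana → floor 4.

Yusuf, Cyrus, Jamal, Dana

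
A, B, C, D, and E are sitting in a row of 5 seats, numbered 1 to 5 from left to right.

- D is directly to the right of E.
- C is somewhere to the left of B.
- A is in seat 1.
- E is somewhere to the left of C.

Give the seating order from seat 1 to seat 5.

From clue 1: D is in {2,3,4,5}.
From clues 1–2: B is in {2,3,4,5}.
From clues 1–3: A → seat 1.
From clues 1–4: E → seat 2, D → seat 3, C → seat 4, B → seat 5.

A, E, D, C, B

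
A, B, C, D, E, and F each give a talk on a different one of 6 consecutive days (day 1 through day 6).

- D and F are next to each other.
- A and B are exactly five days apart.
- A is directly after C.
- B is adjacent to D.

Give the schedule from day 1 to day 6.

From clues 1–2: A is in {1,6}.
From clues 1–3: B → day 1, C → day 5, A → day 6.
From clues 1–4: D → day 2, F → day 3, E → day 4.

B, D, F, E, C, A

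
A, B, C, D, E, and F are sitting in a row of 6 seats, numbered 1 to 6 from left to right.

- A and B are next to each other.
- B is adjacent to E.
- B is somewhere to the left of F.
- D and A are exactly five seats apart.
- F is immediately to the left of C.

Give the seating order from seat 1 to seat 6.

A, B, E, F, C, D

From clues 1–2: B is in {2,3,4,5}.
From clues 1–3: B is in {2,3,4}.
From clues 1–4: A → seat 1, B → seat 2, E → seat 3, D → seat 6.
From clues 1–5: F → seat 4, C → seat 5.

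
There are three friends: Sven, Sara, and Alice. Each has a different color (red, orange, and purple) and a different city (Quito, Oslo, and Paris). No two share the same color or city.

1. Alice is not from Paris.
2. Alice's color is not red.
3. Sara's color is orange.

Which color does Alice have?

With clues 1–2, red is impossible for Alice's color.
With clues 1–3, orange is impossible for Alice's color.
That leaves purple.

purple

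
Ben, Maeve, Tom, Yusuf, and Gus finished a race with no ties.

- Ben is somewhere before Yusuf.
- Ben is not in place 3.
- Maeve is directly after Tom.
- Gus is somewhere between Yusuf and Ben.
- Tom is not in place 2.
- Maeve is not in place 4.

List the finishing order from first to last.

Ben, Gus, Yusuf, Tom, Maeve

From clue 1: Ben is in {1,2,3,4}.
From clues 1–2: Ben is in {1,2,4}.
From clues 1–4: Ben → place 1.
From clues 1–5: Gus → place 2.
From clues 1–6: Yusuf → place 3, Tom → place 4, Maeve → place 5.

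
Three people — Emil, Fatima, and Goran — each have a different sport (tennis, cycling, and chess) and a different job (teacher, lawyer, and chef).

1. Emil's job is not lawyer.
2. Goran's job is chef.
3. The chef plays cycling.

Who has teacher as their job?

Emil

With clues 1–2, Fatima and Goran are impossible for the one with job teacher.
That leaves Emil.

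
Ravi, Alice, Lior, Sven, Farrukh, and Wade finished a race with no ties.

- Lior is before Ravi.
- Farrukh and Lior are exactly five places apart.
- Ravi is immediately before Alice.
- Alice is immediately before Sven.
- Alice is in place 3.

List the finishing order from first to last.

From clue 1: Ravi is in {2,3,4,5,6}.
From clues 1–2: Lior → place 1, Farrukh → place 6.
From clues 1–3: Ravi is in {2,3,4}.
From clues 1–4: Ravi is in {2,3}.
From clues 1–5: Ravi → place 2, Alice → place 3, Sven → place 4, Wade → place 5.

Lior, Ravi, Alice, Sven, Wade, Farrukh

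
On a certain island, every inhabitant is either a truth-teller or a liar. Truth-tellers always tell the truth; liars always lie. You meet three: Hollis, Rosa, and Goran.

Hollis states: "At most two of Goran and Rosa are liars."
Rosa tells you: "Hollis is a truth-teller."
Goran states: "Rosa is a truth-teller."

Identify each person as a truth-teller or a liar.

Regardless of anyone's role, Hollis's statement is true, so Hollis is a truth-teller.
With that fixed, Rosa's statement is true, so Rosa is a truth-teller.
With that fixed, Goran's statement is true, so Goran is a truth-teller.

Hollis: truth-teller, Rosa: truth-teller, Goran: truth-teller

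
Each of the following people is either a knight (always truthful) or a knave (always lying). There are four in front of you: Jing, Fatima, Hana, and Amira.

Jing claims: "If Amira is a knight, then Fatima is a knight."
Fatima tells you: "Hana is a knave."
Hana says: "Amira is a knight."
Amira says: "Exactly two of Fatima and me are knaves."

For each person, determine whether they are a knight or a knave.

Consider Jing. Suppose Jing is a knave.
Then no assignment of the remaining roles makes every statement match its speaker's type — contradiction.
So Jing is a knight.
Consider Fatima. Suppose Fatima is a knave.
Then whichever role Amira has, Amira's statement has the wrong truth value — contradiction.
So Fatima is a knight.
With that fixed, Amira's statement is false, so Amira is a knave.
With that fixed, Hana's statement is false, so Hana is a knave.

Jing: knight, Fatima: knight, Hana: knave, Amira: knave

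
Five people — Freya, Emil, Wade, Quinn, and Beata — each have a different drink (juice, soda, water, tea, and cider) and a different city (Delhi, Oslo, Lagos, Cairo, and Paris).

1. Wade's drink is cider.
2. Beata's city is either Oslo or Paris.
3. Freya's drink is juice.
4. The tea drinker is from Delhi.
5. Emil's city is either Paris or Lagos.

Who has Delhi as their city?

With clues 1–2, Beata is impossible for the one with city Delhi.
With clues 1–4, Freya and Wade are impossible for the one with city Delhi.
With clues 1–5, Emil is impossible for the one with city Delhi.
That leaves Quinn.

Quinn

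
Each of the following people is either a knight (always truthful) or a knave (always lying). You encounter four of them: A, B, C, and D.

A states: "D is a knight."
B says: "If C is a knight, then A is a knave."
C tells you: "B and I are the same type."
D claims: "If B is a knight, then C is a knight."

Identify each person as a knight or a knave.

A: knave, B: knight, C: knave, D: knave

Consider A. Suppose A is a knight.
Then no assignment of the remaining roles makes every statement match its speaker's type — contradiction.
So A is a knave.
With that fixed, B's statement is true, so B is a knight.
Consider C. Suppose C is a knight.
Then no assignment of the remaining roles makes every statement match its speaker's type — contradiction.
So C is a knave.
With that fixed, D's statement is false, so D is a knave.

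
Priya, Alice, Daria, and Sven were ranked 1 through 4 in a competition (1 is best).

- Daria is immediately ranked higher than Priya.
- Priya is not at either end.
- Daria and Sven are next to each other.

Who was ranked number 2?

Daria

With clues 1–2, Alice and Sven are ruled out for rank 2.
With clues 1–3, Priya is ruled out for rank 2.
So rank 2 is Daria.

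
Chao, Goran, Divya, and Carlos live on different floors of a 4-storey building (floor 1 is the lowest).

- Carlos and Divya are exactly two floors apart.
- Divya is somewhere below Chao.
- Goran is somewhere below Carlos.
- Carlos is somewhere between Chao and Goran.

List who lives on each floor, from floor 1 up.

Divya, Goran, Carlos, Chao

From clues 1–2: Chao is in {2,3,4}.
From clues 1–3: Chao is in {3,4}.
From clues 1–4: Divya → floor 1, Goran → floor 2, Carlos → floor 3, Chao → floor 4.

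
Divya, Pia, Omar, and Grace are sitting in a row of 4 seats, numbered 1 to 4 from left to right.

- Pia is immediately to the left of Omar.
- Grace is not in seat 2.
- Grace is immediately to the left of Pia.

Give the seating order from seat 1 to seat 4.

Grace, Pia, Omar, Divya

From clue 1: Pia is in {1,2,3}.
From clues 1–3: Grace → seat 1, Pia → seat 2, Omar → seat 3, Divya → seat 4.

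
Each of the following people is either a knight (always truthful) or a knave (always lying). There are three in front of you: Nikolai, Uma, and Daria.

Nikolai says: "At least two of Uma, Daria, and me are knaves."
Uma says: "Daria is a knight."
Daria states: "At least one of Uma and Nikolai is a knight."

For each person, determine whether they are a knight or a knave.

Consider Nikolai. Suppose Nikolai is a knight.
Then no assignment of the remaining roles makes every statement match its speaker's type — contradiction.
So Nikolai is a knave.
Consider Uma. Suppose Uma is a knave.
Then Nikolai's statement comes out true, contradicting Nikolai being a knave.
So Uma is a knight.
With that fixed, Daria's statement is true, so Daria is a knight.

Nikolai: knave, Uma: knight, Daria: knight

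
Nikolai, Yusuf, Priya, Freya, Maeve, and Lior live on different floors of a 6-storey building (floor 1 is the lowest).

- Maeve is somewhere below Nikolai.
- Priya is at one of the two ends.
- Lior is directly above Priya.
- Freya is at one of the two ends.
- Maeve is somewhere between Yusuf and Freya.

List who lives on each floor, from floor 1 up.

From clue 1: Nikolai is in {2,3,4,5,6}.
From clues 1–2: Priya is in {1,6}.
From clues 1–3: Priya → floor 1, Lior → floor 2.
From clues 1–4: Freya → floor 6.
From clues 1–5: Yusuf → floor 3, Maeve → floor 4, Nikolai → floor 5.

Priya, Lior, Yusuf, Maeve, Nikolai, Freya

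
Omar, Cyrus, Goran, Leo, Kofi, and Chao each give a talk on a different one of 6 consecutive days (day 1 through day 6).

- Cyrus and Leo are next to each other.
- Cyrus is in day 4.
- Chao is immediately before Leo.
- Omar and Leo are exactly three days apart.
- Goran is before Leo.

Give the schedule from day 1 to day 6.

From clues 1–2: Cyrus → day 4.
From clues 1–3: Chao → day 2, Leo → day 3.
From clues 1–4: Omar → day 6.
From clues 1–5: Goran → day 1, Kofi → day 5.

Goran, Chao, Leo, Cyrus, Kofi, Omar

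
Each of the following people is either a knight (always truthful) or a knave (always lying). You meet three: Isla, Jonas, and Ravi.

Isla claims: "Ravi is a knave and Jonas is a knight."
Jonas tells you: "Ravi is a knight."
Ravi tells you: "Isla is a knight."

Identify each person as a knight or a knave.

Consider Isla. Suppose Isla is a knight.
Then no assignment of the remaining roles makes every statement match its speaker's type — contradiction.
So Isla is a knave.
With that fixed, Ravi's statement is false, so Ravi is a knave.
With that fixed, Jonas's statement is false, so Jonas is a knave.

Isla: knave, Jonas: knave, Ravi: knave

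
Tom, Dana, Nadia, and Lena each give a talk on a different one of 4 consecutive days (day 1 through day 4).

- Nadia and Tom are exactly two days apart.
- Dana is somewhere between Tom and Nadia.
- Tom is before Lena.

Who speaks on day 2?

Dana

With clues 1–2, Lena is ruled out for day 2.
With clues 1–3, Nadia and Tom are ruled out for day 2.
So day 2 is Dana.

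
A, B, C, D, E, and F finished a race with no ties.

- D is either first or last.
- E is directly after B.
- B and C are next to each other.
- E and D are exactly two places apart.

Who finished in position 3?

B

With clue 1, D is ruled out for place 3.
With clues 1–4, A, C, E, and F are ruled out for place 3.
So place 3 is B.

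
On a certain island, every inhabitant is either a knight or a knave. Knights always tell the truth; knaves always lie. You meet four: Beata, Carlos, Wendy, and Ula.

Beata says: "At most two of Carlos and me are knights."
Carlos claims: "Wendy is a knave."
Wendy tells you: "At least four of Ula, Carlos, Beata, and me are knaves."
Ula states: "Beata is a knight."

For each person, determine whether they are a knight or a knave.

Beata: knight, Carlos: knight, Wendy: knave, Ula: knight

Regardless of anyone's role, Beata's statement is true, so Beata is a knight.
With that fixed, Wendy's statement is false, so Wendy is a knave.
With that fixed, Ula's statement is true, so Ula is a knight.
With that fixed, Carlos's statement is true, so Carlos is a knight.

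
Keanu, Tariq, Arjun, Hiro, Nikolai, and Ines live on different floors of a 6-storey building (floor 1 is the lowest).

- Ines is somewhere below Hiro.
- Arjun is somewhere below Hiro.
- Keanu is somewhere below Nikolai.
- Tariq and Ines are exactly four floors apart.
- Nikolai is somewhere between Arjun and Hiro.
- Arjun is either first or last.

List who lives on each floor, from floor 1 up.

From clue 1: Hiro is in {2,3,4,5,6}.
From clues 1–2: Hiro is in {3,4,5,6}.
From clues 1–4: Tariq is in {1,5,6}.
From clues 1–5: Nikolai → floor 4.
From clues 1–6: Arjun → floor 1, Ines → floor 2, Keanu → floor 3, Hiro → floor 5, Tariq → floor 6.

Arjun, Ines, Keanu, Nikolai, Hiro, Tariq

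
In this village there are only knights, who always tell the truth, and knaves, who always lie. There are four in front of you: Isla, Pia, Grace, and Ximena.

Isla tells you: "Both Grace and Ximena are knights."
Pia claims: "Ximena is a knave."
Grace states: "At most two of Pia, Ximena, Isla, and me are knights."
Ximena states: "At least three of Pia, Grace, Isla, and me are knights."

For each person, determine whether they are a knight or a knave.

Consider Isla. Suppose Isla is a knight.
Then no assignment of the remaining roles makes every statement match its speaker's type — contradiction.
So Isla is a knave.
Consider Pia. Suppose Pia is a knave.
Then no assignment of the remaining roles makes every statement match its speaker's type — contradiction.
So Pia is a knight.
Consider Grace. Suppose Grace is a knave.
Then Grace's own statement would have to be false, but it can't be — contradiction.
So Grace is a knight.
Consider Ximena. Suppose Ximena is a knight.
Then Isla's statement comes out true, contradicting Isla being a knave.
So Ximena is a knave.

Isla: knave, Pia: knight, Grace: knight, Ximena: knave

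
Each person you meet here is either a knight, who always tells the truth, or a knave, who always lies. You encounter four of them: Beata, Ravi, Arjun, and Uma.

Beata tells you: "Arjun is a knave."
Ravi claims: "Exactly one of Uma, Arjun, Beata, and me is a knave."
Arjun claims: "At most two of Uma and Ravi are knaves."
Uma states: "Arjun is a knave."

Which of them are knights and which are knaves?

Regardless of anyone's role, Arjun's statement is true, so Arjun is a knight.
With that fixed, Uma's statement is false, so Uma is a knave.
With that fixed, Beata's statement is false, so Beata is a knave.
With that fixed, Ravi's statement is false, so Ravi is a knave.

Beata: knave, Ravi: knave, Arjun: knight, Uma: knave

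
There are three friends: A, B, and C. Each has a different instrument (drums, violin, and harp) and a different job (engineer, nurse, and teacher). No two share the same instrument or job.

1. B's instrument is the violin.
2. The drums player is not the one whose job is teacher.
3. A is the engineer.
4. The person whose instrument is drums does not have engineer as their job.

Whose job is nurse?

C

With clues 1–3, A is impossible for the one with job nurse.
With clues 1–4, B is impossible for the one with job nurse.
That leaves C.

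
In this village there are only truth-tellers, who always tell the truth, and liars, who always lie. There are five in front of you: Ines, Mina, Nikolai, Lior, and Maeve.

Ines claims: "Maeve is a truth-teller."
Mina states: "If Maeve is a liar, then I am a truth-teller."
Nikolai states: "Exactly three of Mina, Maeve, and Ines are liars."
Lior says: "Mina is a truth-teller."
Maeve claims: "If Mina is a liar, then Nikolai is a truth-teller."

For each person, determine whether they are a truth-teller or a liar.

Consider Ines. Suppose Ines is a liar.
Then no assignment of the remaining roles makes every statement match its speaker's type — contradiction.
So Ines is a truth-teller.
With that fixed, Nikolai's statement is false, so Nikolai is a liar.
Consider Mina. Suppose Mina is a liar.
Then no assignment of the remaining roles makes every statement match its speaker's type — contradiction.
So Mina is a truth-teller.
With that fixed, Lior's statement is true, so Lior is a truth-teller.
With that fixed, Maeve's statement is true, so Maeve is a truth-teller.

Ines: truth-teller, Mina: truth-teller, Nikolai: liar, Lior: truth-teller, Maeve: truth-teller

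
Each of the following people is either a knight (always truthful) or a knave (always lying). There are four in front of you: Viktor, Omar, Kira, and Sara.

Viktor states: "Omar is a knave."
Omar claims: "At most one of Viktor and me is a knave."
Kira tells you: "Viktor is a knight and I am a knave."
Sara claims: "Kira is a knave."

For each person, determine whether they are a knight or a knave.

Consider Viktor. Suppose Viktor is a knight.
Then whichever role Kira has, Kira's statement has the wrong truth value — contradiction.
So Viktor is a knave.
With that fixed, Kira's statement is false, so Kira is a knave.
With that fixed, Sara's statement is true, so Sara is a knight.
Consider Omar. Suppose Omar is a knave.
Then Viktor's statement comes out true, contradicting Viktor being a knave.
So Omar is a knight.

Viktor: knave, Omar: knight, Kira: knave, Sara: knight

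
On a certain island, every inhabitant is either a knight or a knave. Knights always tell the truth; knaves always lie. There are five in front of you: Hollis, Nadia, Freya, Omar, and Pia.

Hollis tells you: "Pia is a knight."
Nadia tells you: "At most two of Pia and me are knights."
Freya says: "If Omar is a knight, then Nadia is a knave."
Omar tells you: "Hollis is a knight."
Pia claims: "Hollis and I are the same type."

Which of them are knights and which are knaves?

Hollis: knight, Nadia: knight, Freya: knave, Omar: knight, Pia: knight

Regardless of anyone's role, Nadia's statement is true, so Nadia is a knight.
Consider Hollis. Suppose Hollis is a knave.
Then whichever role Pia has, Pia's statement has the wrong truth value — contradiction.
So Hollis is a knight.
With that fixed, Omar's statement is true, so Omar is a knight.
With that fixed, Freya's statement is false, so Freya is a knave.
Consider Pia. Suppose Pia is a knave.
Then Hollis's statement comes out false, contradicting Hollis being a knight.
So Pia is a knight.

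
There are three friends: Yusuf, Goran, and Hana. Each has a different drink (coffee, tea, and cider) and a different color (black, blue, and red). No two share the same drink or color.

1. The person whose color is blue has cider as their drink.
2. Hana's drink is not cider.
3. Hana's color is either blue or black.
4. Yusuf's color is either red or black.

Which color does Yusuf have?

With clues 1–3, black is impossible for Yusuf's color.
With clues 1–4, blue is impossible for Yusuf's color.
That leaves red.

red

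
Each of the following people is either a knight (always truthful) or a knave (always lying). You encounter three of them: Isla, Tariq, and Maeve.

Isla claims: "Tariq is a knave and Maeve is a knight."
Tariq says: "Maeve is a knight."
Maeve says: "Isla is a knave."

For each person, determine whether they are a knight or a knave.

Consider Isla. Suppose Isla is a knight.
Then no assignment of the remaining roles makes every statement match its speaker's type — contradiction.
So Isla is a knave.
With that fixed, Maeve's statement is true, so Maeve is a knight.
With that fixed, Tariq's statement is true, so Tariq is a knight.

Isla: knave, Tariq: knight, Maeve: knight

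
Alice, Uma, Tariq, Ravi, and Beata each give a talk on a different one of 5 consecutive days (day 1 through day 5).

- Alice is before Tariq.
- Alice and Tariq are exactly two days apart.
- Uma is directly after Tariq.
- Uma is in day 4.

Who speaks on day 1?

Alice

With clue 1, Tariq is ruled out for day 1.
With clues 1–3, Uma is ruled out for day 1.
With clues 1–4, Beata and Ravi are ruled out for day 1.
So day 1 is Alice.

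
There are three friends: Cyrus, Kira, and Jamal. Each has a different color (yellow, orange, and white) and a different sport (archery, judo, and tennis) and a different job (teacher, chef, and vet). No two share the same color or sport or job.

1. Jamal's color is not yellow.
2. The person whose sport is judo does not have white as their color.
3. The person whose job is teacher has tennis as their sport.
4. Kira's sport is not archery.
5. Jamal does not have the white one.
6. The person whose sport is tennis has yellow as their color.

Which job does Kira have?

teacher

With clues 1–6, chef and vet are impossible for Kira's job.
That leaves teacher.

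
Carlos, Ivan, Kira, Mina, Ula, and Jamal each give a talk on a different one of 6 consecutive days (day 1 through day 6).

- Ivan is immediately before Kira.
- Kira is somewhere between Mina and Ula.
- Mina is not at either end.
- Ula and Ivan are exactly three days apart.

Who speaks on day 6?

Ula

With clue 1, Ivan is ruled out for day 6.
With clues 1–2, Kira is ruled out for day 6.
With clues 1–3, Mina is ruled out for day 6.
With clues 1–4, Carlos and Jamal are ruled out for day 6.
So day 6 is Ula.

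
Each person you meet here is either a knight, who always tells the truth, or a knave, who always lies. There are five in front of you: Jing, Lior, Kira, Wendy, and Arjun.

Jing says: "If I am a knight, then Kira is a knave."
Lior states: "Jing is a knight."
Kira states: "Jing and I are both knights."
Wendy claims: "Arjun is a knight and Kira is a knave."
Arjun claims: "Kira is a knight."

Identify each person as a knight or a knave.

Jing: knight, Lior: knight, Kira: knave, Wendy: knave, Arjun: knave

Consider Jing. Suppose Jing is a knave.
Then Jing's own statement would have to be false, but it can't be — contradiction.
So Jing is a knight.
With that fixed, Lior's statement is true, so Lior is a knight.
Consider Kira. Suppose Kira is a knight.
Then Jing's statement comes out false, contradicting Jing being a knight.
So Kira is a knave.
With that fixed, Arjun's statement is false, so Arjun is a knave.
With that fixed, Wendy's statement is false, so Wendy is a knave.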